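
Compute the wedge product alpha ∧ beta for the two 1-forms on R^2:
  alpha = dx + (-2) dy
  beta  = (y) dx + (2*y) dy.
alpha ∧ beta = (4*y) dx ∧ dy

Distribute the wedge, using dx_i ∧ dx_j = -dx_j ∧ dx_i and dx_i ∧ dx_i = 0. For each pair (i, j) with i < j, the coefficient of dx_i ∧ dx_j in alpha ∧ beta is (alpha_i * beta_j - alpha_j * beta_i). Collecting: alpha ∧ beta = (4*y) dx ∧ dy.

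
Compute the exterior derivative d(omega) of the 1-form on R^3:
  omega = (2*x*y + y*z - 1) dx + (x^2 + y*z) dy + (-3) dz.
d(omega) = (-z) dx ∧ dy + (-y) dx ∧ dz + (-y) dy ∧ dz

For a 1-form omega = sum_i f_i dx_i, the exterior derivative is
  d(omega) = sum_{i < j} (∂f_j/∂x_i - ∂f_i/∂x_j) dx_i ∧ dx_j.
  coefficient of dx ∧ dy: ∂f_2/∂x - ∂f_1/∂y = ∂(x^2 + y*z)/∂x - ∂(2*x*y + y*z - 1)/∂y = -z
  coefficient of dx ∧ dz: ∂f_3/∂x - ∂f_1/∂z = ∂(-3)/∂x - ∂(2*x*y + y*z - 1)/∂z = -y
  coefficient of dy ∧ dz: ∂f_3/∂y - ∂f_2/∂z = ∂(-3)/∂y - ∂(x^2 + y*z)/∂z = -y
Assembling: d(omega) = (-z) dx ∧ dy + (-y) dx ∧ dz + (-y) dy ∧ dz.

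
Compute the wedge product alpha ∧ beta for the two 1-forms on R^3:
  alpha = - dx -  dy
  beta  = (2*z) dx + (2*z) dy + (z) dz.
alpha ∧ beta = (-z) dx ∧ dz + (-z) dy ∧ dz

Distribute the wedge, using dx_i ∧ dx_j = -dx_j ∧ dx_i and dx_i ∧ dx_i = 0. For each pair (i, j) with i < j, the coefficient of dx_i ∧ dx_j in alpha ∧ beta is (alpha_i * beta_j - alpha_j * beta_i). Collecting: alpha ∧ beta = (-z) dx ∧ dz + (-z) dy ∧ dz.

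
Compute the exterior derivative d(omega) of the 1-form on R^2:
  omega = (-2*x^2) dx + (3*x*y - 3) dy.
d(omega) = (3*y) dx ∧ dy

For a 1-form omega = sum_i f_i dx_i, the exterior derivative is
  d(omega) = sum_{i < j} (∂f_j/∂x_i - ∂f_i/∂x_j) dx_i ∧ dx_j.
  coefficient of dx ∧ dy: ∂f_2/∂x - ∂f_1/∂y = ∂(3*x*y - 3)/∂x - ∂(-2*x^2)/∂y = 3*y
Assembling: d(omega) = (3*y) dx ∧ dy.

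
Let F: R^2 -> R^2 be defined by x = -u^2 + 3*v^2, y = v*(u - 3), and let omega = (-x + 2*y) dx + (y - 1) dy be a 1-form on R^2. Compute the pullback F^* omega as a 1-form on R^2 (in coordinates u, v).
F^* omega = (-2*u^3 - 4*u^2*v + 7*u*v^2 + 12*u*v - 3*v^2 - v) du + (7*u^2*v + 12*u*v^2 - 6*u*v - u - 18*v^3 - 36*v^2 + 9*v + 3) dv

Using F^*(f dg) = (f ∘ F) d(g ∘ F), substitute each coordinate x_i by F_i(u, v) in f_i, and replace dx_i by d F_i = (∂F_i/∂u) du + (∂F_i/∂v) dv.
  For the x component: f_1(F) = u^2 + 2*u*v - 3*v^2 - 6*v; d F_1 = (-2*u) du + (6*v) dv
  For the y component: f_2(F) = u*v - 3*v - 1; d F_2 = (v) du + (u - 3) dv
Combining and collecting du, dv coefficients:
  coeff of du: -2*u^3 - 4*u^2*v + 7*u*v^2 + 12*u*v - 3*v^2 - v
  coeff of dv: 7*u^2*v + 12*u*v^2 - 6*u*v - u - 18*v^3 - 36*v^2 + 9*v + 3
F^* omega = (-2*u^3 - 4*u^2*v + 7*u*v^2 + 12*u*v - 3*v^2 - v) du + (7*u^2*v + 12*u*v^2 - 6*u*v - u - 18*v^3 - 36*v^2 + 9*v + 3) dv.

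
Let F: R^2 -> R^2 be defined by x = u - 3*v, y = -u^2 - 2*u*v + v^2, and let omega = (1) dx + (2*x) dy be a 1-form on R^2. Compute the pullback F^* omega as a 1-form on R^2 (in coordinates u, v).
F^* omega = (-4*u^2 + 8*u*v + 12*v^2 + 1) du + (-4*u^2 + 16*u*v - 12*v^2 - 3) dv

Using F^*(f dg) = (f ∘ F) d(g ∘ F), substitute each coordinate x_i by F_i(u, v) in f_i, and replace dx_i by d F_i = (∂F_i/∂u) du + (∂F_i/∂v) dv.
  For the x component: f_1(F) = 1; d F_1 = (1) du + (-3) dv
  For the y component: f_2(F) = 2*u - 6*v; d F_2 = (-2*u - 2*v) du + (-2*u + 2*v) dv
Combining and collecting du, dv coefficients:
  coeff of du: -4*u^2 + 8*u*v + 12*v^2 + 1
  coeff of dv: -4*u^2 + 16*u*v - 12*v^2 - 3
F^* omega = (-4*u^2 + 8*u*v + 12*v^2 + 1) du + (-4*u^2 + 16*u*v - 12*v^2 - 3) dv.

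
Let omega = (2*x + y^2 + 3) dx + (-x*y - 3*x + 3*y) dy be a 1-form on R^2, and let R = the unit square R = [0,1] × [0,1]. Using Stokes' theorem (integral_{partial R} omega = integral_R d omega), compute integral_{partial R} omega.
integral_(partial R) omega = -9/2

Stokes: integral_partial_R omega = integral_R d omega with d omega = (∂Q/∂x - ∂P/∂y) dx ∧ dy.
  ∂Q/∂x = -y - 3
  ∂P/∂y = 2*y
  integrand = ∂Q/∂x - ∂P/∂y = -3*y - 3.
Integrating over R: integral_0^1 integral_0^1 (-3*y - 3) dx dy = -9/2.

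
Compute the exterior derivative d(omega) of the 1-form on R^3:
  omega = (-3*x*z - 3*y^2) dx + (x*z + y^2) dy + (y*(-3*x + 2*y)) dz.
d(omega) = (6*y + z) dx ∧ dy + (3*x - 3*y) dx ∧ dz + (-4*x + 4*y) dy ∧ dz

For a 1-form omega = sum_i f_i dx_i, the exterior derivative is
  d(omega) = sum_{i < j} (∂f_j/∂x_i - ∂f_i/∂x_j) dx_i ∧ dx_j.
  coefficient of dx ∧ dy: ∂f_2/∂x - ∂f_1/∂y = ∂(x*z + y^2)/∂x - ∂(-3*x*z - 3*y^2)/∂y = 6*y + z
  coefficient of dx ∧ dz: ∂f_3/∂x - ∂f_1/∂z = ∂(y*(-3*x + 2*y))/∂x - ∂(-3*x*z - 3*y^2)/∂z = 3*x - 3*y
  coefficient of dy ∧ dz: ∂f_3/∂y - ∂f_2/∂z = ∂(y*(-3*x + 2*y))/∂y - ∂(x*z + y^2)/∂z = -4*x + 4*y
Assembling: d(omega) = (6*y + z) dx ∧ dy + (3*x - 3*y) dx ∧ dz + (-4*x + 4*y) dy ∧ dz.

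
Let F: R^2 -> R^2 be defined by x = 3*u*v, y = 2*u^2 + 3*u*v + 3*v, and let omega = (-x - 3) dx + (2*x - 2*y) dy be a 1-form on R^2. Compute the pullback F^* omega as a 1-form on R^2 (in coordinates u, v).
F^* omega = (-16*u^3 - 12*u^2*v - 9*u*v^2 - 24*u*v - 18*v^2 - 9*v) du + (-12*u^3 - 9*u^2*v - 12*u^2 - 18*u*v - 9*u - 18*v) dv

Using F^*(f dg) = (f ∘ F) d(g ∘ F), substitute each coordinate x_i by F_i(u, v) in f_i, and replace dx_i by d F_i = (∂F_i/∂u) du + (∂F_i/∂v) dv.
  For the x component: f_1(F) = -3*u*v - 3; d F_1 = (3*v) du + (3*u) dv
  For the y component: f_2(F) = -4*u^2 - 6*v; d F_2 = (4*u + 3*v) du + (3*u + 3) dv
Combining and collecting du, dv coefficients:
  coeff of du: -16*u^3 - 12*u^2*v - 9*u*v^2 - 24*u*v - 18*v^2 - 9*v
  coeff of dv: -12*u^3 - 9*u^2*v - 12*u^2 - 18*u*v - 9*u - 18*v
F^* omega = (-16*u^3 - 12*u^2*v - 9*u*v^2 - 24*u*v - 18*v^2 - 9*v) du + (-12*u^3 - 9*u^2*v - 12*u^2 - 18*u*v - 9*u - 18*v) dv.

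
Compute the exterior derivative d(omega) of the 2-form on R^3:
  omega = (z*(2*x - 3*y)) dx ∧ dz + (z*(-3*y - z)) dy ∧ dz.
d(omega) = (3*z) dx ∧ dy ∧ dz

For a 2-form omega = sum_{i<j} g_{ij} dx_i ∧ dx_j, the exterior derivative is
  d(omega) = sum_{i<j} d(g_{ij}) ∧ dx_i ∧ dx_j = sum_{i<j, k} (∂g_{ij}/∂x_k) dx_k ∧ dx_i ∧ dx_j.
Expand each term, using dx_k ∧ dx_i ∧ dx_j = sgn(permutation) dx_{(a)} ∧ dx_{(b)} ∧ dx_{(c)} with (a < b < c) sorted:
  d(z*(2*x - 3*y)) includes (∂/∂y)(z*(2*x - 3*y)) dy = (-3*z) dy, which multiplied by dx ∧ dz gives (3*z) dx ∧ dy ∧ dz
Collecting like 3-forms: d(omega) = (3*z) dx ∧ dy ∧ dz.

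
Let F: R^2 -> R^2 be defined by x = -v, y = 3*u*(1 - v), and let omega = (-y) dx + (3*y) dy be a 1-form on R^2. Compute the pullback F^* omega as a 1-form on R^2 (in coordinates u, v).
F^* omega = (27*u*(v^2 - 2*v + 1)) du + (3*u*(9*u*v - 9*u - v + 1)) dv

Using F^*(f dg) = (f ∘ F) d(g ∘ F), substitute each coordinate x_i by F_i(u, v) in f_i, and replace dx_i by d F_i = (∂F_i/∂u) du + (∂F_i/∂v) dv.
  For the x component: f_1(F) = 3*u*(v - 1); d F_1 = (0) du + (-1) dv
  For the y component: f_2(F) = 9*u*(1 - v); d F_2 = (3 - 3*v) du + (-3*u) dv
Combining and collecting du, dv coefficients:
  coeff of du: 27*u*(v^2 - 2*v + 1)
  coeff of dv: 3*u*(9*u*v - 9*u - v + 1)
F^* omega = (27*u*(v^2 - 2*v + 1)) du + (3*u*(9*u*v - 9*u - v + 1)) dv.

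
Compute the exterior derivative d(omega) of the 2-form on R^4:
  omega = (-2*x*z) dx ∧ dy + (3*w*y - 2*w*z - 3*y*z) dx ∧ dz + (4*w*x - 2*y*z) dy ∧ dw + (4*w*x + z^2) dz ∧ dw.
d(omega) = (-3*w - 2*x + 3*z) dx ∧ dy ∧ dz + (4*w + 3*y - 2*z) dx ∧ dz ∧ dw + (4*w) dx ∧ dy ∧ dw + (2*y) dy ∧ dz ∧ dw

For a 2-form omega = sum_{i<j} g_{ij} dx_i ∧ dx_j, the exterior derivative is
  d(omega) = sum_{i<j} d(g_{ij}) ∧ dx_i ∧ dx_j = sum_{i<j, k} (∂g_{ij}/∂x_k) dx_k ∧ dx_i ∧ dx_j.
Expand each term, using dx_k ∧ dx_i ∧ dx_j = sgn(permutation) dx_{(a)} ∧ dx_{(b)} ∧ dx_{(c)} with (a < b < c) sorted:
  d(-2*x*z) includes (∂/∂z)(-2*x*z) dz = (-2*x) dz, which multiplied by dx ∧ dy gives (-2*x) dx ∧ dy ∧ dz
  d(3*w*y - 2*w*z - 3*y*z) includes (∂/∂y)(3*w*y - 2*w*z - 3*y*z) dy = (3*w - 3*z) dy, which multiplied by dx ∧ dz gives (-3*w + 3*z) dx ∧ dy ∧ dz
  d(3*w*y - 2*w*z - 3*y*z) includes (∂/∂w)(3*w*y - 2*w*z - 3*y*z) dw = (3*y - 2*z) dw, which multiplied by dx ∧ dz gives (3*y - 2*z) dx ∧ dz ∧ dw
  d(4*w*x - 2*y*z) includes (∂/∂x)(4*w*x - 2*y*z) dx = (4*w) dx, which multiplied by dy ∧ dw gives (4*w) dx ∧ dy ∧ dw
  d(4*w*x - 2*y*z) includes (∂/∂z)(4*w*x - 2*y*z) dz = (-2*y) dz, which multiplied by dy ∧ dw gives (2*y) dy ∧ dz ∧ dw
  d(4*w*x + z^2) includes (∂/∂x)(4*w*x + z^2) dx = (4*w) dx, which multiplied by dz ∧ dw gives (4*w) dx ∧ dz ∧ dw
Collecting like 3-forms: d(omega) = (-3*w - 2*x + 3*z) dx ∧ dy ∧ dz + (4*w + 3*y - 2*z) dx ∧ dz ∧ dw + (4*w) dx ∧ dy ∧ dw + (2*y) dy ∧ dz ∧ dw.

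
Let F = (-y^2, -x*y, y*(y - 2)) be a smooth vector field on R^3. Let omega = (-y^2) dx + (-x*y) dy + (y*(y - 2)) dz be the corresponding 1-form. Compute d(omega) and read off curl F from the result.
d(omega) = (2*y - 2) dy ∧ dz + (0) dz ∧ dx + (y) dx ∧ dy; curl F = (2*y - 2, 0, y)

d omega = sum_{i<j} (∂f_j/∂x_i - ∂f_i/∂x_j) dx_i ∧ dx_j. Under the identification (dy ∧ dz, dz ∧ dx, dx ∧ dy) ↔ (e_x, e_y, e_z), the coefficients are exactly the components of curl F. Compute:
  ∂R/∂y - ∂Q/∂z = (2*y - 2) - (0) = 2*y - 2
  ∂P/∂z - ∂R/∂x = (0) - (0) = 0
  ∂Q/∂x - ∂P/∂y = (-y) - (-2*y) = y.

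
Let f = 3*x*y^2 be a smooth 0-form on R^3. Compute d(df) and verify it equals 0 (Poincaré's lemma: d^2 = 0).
d(df) = 0

Step 1: df = sum_i (∂f/∂x_i) dx_i = (3*y^2) dx + (6*x*y) dy + (0) dz.
Step 2: Apply d again. Using the 1-form formula, the coefficient of dx ∧ dy in d(df) is ∂^2 f/∂x ∂y - ∂^2 f/∂y ∂x = (6*y) - (6*y) = 0 (equality of mixed partials for smooth f).
Similarly for dx ∧ dz and dy ∧ dz — all coefficients vanish. So d(df) = 0.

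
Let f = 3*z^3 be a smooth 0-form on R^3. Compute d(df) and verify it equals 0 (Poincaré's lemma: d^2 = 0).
d(df) = 0

Step 1: df = sum_i (∂f/∂x_i) dx_i = (0) dx + (0) dy + (9*z^2) dz.
Step 2: Apply d again. Using the 1-form formula, the coefficient of dx ∧ dy in d(df) is ∂^2 f/∂x ∂y - ∂^2 f/∂y ∂x = (0) - (0) = 0 (equality of mixed partials for smooth f).
Similarly for dx ∧ dz and dy ∧ dz — all coefficients vanish. So d(df) = 0.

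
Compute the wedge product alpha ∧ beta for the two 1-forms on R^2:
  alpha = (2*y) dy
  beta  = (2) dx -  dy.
alpha ∧ beta = (-4*y) dx ∧ dy

Distribute the wedge, using dx_i ∧ dx_j = -dx_j ∧ dx_i and dx_i ∧ dx_i = 0. For each pair (i, j) with i < j, the coefficient of dx_i ∧ dx_j in alpha ∧ beta is (alpha_i * beta_j - alpha_j * beta_i). Collecting: alpha ∧ beta = (-4*y) dx ∧ dy.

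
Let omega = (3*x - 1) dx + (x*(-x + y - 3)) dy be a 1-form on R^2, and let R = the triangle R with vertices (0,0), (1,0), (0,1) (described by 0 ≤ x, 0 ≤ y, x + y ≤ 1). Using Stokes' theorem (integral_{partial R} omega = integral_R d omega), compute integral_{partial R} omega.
integral_(partial R) omega = -5/3

Stokes: integral_partial_R omega = integral_R d omega with d omega = (∂Q/∂x - ∂P/∂y) dx ∧ dy.
  ∂Q/∂x = -2*x + y - 3
  ∂P/∂y = 0
  integrand = ∂Q/∂x - ∂P/∂y = -2*x + y - 3.
Integrating over R: integral_0^1 integral_0^{1-x} (-2*x + y - 3) dy dx = -5/3.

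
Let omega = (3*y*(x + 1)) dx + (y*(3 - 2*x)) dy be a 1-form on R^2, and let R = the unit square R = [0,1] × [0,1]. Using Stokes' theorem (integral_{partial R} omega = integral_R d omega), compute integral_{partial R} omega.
integral_(partial R) omega = -11/2

Stokes: integral_partial_R omega = integral_R d omega with d omega = (∂Q/∂x - ∂P/∂y) dx ∧ dy.
  ∂Q/∂x = -2*y
  ∂P/∂y = 3*x + 3
  integrand = ∂Q/∂x - ∂P/∂y = -3*x - 2*y - 3.
Integrating over R: integral_0^1 integral_0^1 (-3*x - 2*y - 3) dx dy = -11/2.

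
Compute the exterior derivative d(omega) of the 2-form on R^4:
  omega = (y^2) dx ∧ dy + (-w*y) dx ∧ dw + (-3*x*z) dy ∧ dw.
d(omega) = (w - 3*z) dx ∧ dy ∧ dw + (3*x) dy ∧ dz ∧ dw

For a 2-form omega = sum_{i<j} g_{ij} dx_i ∧ dx_j, the exterior derivative is
  d(omega) = sum_{i<j} d(g_{ij}) ∧ dx_i ∧ dx_j = sum_{i<j, k} (∂g_{ij}/∂x_k) dx_k ∧ dx_i ∧ dx_j.
Expand each term, using dx_k ∧ dx_i ∧ dx_j = sgn(permutation) dx_{(a)} ∧ dx_{(b)} ∧ dx_{(c)} with (a < b < c) sorted:
  d(-w*y) includes (∂/∂y)(-w*y) dy = (-w) dy, which multiplied by dx ∧ dw gives (w) dx ∧ dy ∧ dw
  d(-3*x*z) includes (∂/∂x)(-3*x*z) dx = (-3*z) dx, which multiplied by dy ∧ dw gives (-3*z) dx ∧ dy ∧ dw
  d(-3*x*z) includes (∂/∂z)(-3*x*z) dz = (-3*x) dz, which multiplied by dy ∧ dw gives (3*x) dy ∧ dz ∧ dw
Collecting like 3-forms: d(omega) = (w - 3*z) dx ∧ dy ∧ dw + (3*x) dy ∧ dz ∧ dw.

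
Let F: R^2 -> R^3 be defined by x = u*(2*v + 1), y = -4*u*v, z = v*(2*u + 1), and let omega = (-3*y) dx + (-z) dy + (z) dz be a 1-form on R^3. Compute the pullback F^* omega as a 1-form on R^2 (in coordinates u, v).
F^* omega = (6*v*(6*u*v + 2*u + v)) du + (v*(36*u^2 + 8*u + 1)) dv

Using F^*(f dg) = (f ∘ F) d(g ∘ F), substitute each coordinate x_i by F_i(u, v) in f_i, and replace dx_i by d F_i = (∂F_i/∂u) du + (∂F_i/∂v) dv.
  For the x component: f_1(F) = 12*u*v; d F_1 = (2*v + 1) du + (2*u) dv
  For the y component: f_2(F) = v*(-2*u - 1); d F_2 = (-4*v) du + (-4*u) dv
  For the z component: f_3(F) = v*(2*u + 1); d F_3 = (2*v) du + (2*u + 1) dv
Combining and collecting du, dv coefficients:
  coeff of du: 6*v*(6*u*v + 2*u + v)
  coeff of dv: v*(36*u^2 + 8*u + 1)
F^* omega = (6*v*(6*u*v + 2*u + v)) du + (v*(36*u^2 + 8*u + 1)) dv.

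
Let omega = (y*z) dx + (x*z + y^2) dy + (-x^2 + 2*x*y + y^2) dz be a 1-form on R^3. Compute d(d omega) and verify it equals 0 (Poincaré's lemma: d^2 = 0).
d(d omega) = 0

Step 1: d omega = sum_{i<j} (∂f_j/∂x_i - ∂f_i/∂x_j) dx_i ∧ dx_j:
  coeff of dx ∧ dy: 0
  coeff of dx ∧ dz: -2*x + y
  coeff of dy ∧ dz: x + 2*y
Step 2: Apply d again to each 2-form coefficient. The only possible 3-form in R^3 is dx ∧ dy ∧ dz, with coefficient
  ∂(coeff of dy∧dz)/∂x - ∂(coeff of dx∧dz)/∂y + ∂(coeff of dx∧dy)/∂z
  = ∂/∂x (x + 2*y) - ∂/∂y (-2*x + y) + ∂/∂z (0).
Each of these terms simplifies to sums of mixed partials that cancel in pairs. The result is 0 (by equality of mixed partials for smooth functions — Schwarz / Clairaut).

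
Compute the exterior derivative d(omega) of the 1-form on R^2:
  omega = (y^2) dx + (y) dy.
d(omega) = (-2*y) dx ∧ dy

For a 1-form omega = sum_i f_i dx_i, the exterior derivative is
  d(omega) = sum_{i < j} (∂f_j/∂x_i - ∂f_i/∂x_j) dx_i ∧ dx_j.
  coefficient of dx ∧ dy: ∂f_2/∂x - ∂f_1/∂y = ∂(y)/∂x - ∂(y^2)/∂y = -2*y
Assembling: d(omega) = (-2*y) dx ∧ dy.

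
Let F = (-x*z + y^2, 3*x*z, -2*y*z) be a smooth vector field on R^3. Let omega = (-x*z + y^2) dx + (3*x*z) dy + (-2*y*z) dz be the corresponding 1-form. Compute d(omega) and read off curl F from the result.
d(omega) = (-3*x - 2*z) dy ∧ dz + (-x) dz ∧ dx + (-2*y + 3*z) dx ∧ dy; curl F = (-3*x - 2*z, -x, -2*y + 3*z)

d omega = sum_{i<j} (∂f_j/∂x_i - ∂f_i/∂x_j) dx_i ∧ dx_j. Under the identification (dy ∧ dz, dz ∧ dx, dx ∧ dy) ↔ (e_x, e_y, e_z), the coefficients are exactly the components of curl F. Compute:
  ∂R/∂y - ∂Q/∂z = (-2*z) - (3*x) = -3*x - 2*z
  ∂P/∂z - ∂R/∂x = (-x) - (0) = -x
  ∂Q/∂x - ∂P/∂y = (3*z) - (2*y) = -2*y + 3*z.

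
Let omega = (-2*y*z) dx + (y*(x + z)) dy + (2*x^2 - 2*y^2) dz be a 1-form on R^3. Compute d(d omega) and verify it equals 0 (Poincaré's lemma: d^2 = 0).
d(d omega) = 0

Step 1: d omega = sum_{i<j} (∂f_j/∂x_i - ∂f_i/∂x_j) dx_i ∧ dx_j:
  coeff of dx ∧ dy: y + 2*z
  coeff of dx ∧ dz: 4*x + 2*y
  coeff of dy ∧ dz: -5*y
Step 2: Apply d again to each 2-form coefficient. The only possible 3-form in R^3 is dx ∧ dy ∧ dz, with coefficient
  ∂(coeff of dy∧dz)/∂x - ∂(coeff of dx∧dz)/∂y + ∂(coeff of dx∧dy)/∂z
  = ∂/∂x (-5*y) - ∂/∂y (4*x + 2*y) + ∂/∂z (y + 2*z).
Each of these terms simplifies to sums of mixed partials that cancel in pairs. The result is 0 (by equality of mixed partials for smooth functions — Schwarz / Clairaut).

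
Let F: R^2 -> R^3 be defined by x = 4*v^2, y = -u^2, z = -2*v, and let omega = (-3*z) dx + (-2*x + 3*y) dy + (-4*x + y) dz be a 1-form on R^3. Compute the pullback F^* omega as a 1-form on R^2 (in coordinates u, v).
F^* omega = (6*u^3 + 16*u*v^2) du + (2*u^2 + 80*v^2) dv

Using F^*(f dg) = (f ∘ F) d(g ∘ F), substitute each coordinate x_i by F_i(u, v) in f_i, and replace dx_i by d F_i = (∂F_i/∂u) du + (∂F_i/∂v) dv.
  For the x component: f_1(F) = 6*v; d F_1 = (0) du + (8*v) dv
  For the y component: f_2(F) = -3*u^2 - 8*v^2; d F_2 = (-2*u) du + (0) dv
  For the z component: f_3(F) = -u^2 - 16*v^2; d F_3 = (0) du + (-2) dv
Combining and collecting du, dv coefficients:
  coeff of du: 6*u^3 + 16*u*v^2
  coeff of dv: 2*u^2 + 80*v^2
F^* omega = (6*u^3 + 16*u*v^2) du + (2*u^2 + 80*v^2) dv.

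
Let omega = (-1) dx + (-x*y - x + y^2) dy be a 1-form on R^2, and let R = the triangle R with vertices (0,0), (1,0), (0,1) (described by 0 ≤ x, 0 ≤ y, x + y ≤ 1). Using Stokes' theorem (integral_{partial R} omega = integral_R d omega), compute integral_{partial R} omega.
integral_(partial R) omega = -2/3

Stokes: integral_partial_R omega = integral_R d omega with d omega = (∂Q/∂x - ∂P/∂y) dx ∧ dy.
  ∂Q/∂x = -y - 1
  ∂P/∂y = 0
  integrand = ∂Q/∂x - ∂P/∂y = -y - 1.
Integrating over R: integral_0^1 integral_0^{1-x} (-y - 1) dy dx = -2/3.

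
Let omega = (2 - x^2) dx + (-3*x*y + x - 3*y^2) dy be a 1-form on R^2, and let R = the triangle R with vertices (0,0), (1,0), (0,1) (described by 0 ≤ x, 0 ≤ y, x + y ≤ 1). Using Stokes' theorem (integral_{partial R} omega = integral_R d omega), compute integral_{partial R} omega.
integral_(partial R) omega = 0

Stokes: integral_partial_R omega = integral_R d omega with d omega = (∂Q/∂x - ∂P/∂y) dx ∧ dy.
  ∂Q/∂x = 1 - 3*y
  ∂P/∂y = 0
  integrand = ∂Q/∂x - ∂P/∂y = 1 - 3*y.
Integrating over R: integral_0^1 integral_0^{1-x} (1 - 3*y) dy dx = 0.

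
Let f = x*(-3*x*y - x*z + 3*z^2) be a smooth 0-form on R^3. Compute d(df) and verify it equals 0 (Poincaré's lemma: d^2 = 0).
d(df) = 0

Step 1: df = sum_i (∂f/∂x_i) dx_i = (-6*x*y - 2*x*z + 3*z^2) dx + (-3*x^2) dy + (x*(-x + 6*z)) dz.
Step 2: Apply d again. Using the 1-form formula, the coefficient of dx ∧ dy in d(df) is ∂^2 f/∂x ∂y - ∂^2 f/∂y ∂x = (-6*x) - (-6*x) = 0 (equality of mixed partials for smooth f).
Similarly for dx ∧ dz and dy ∧ dz — all coefficients vanish. So d(df) = 0.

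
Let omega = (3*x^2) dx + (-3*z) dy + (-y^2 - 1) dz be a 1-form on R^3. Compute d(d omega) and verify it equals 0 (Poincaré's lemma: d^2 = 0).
d(d omega) = 0

Step 1: d omega = sum_{i<j} (∂f_j/∂x_i - ∂f_i/∂x_j) dx_i ∧ dx_j:
  coeff of dx ∧ dy: 0
  coeff of dx ∧ dz: 0
  coeff of dy ∧ dz: 3 - 2*y
Step 2: Apply d again to each 2-form coefficient. The only possible 3-form in R^3 is dx ∧ dy ∧ dz, with coefficient
  ∂(coeff of dy∧dz)/∂x - ∂(coeff of dx∧dz)/∂y + ∂(coeff of dx∧dy)/∂z
  = ∂/∂x (3 - 2*y) - ∂/∂y (0) + ∂/∂z (0).
Each of these terms simplifies to sums of mixed partials that cancel in pairs. The result is 0 (by equality of mixed partials for smooth functions — Schwarz / Clairaut).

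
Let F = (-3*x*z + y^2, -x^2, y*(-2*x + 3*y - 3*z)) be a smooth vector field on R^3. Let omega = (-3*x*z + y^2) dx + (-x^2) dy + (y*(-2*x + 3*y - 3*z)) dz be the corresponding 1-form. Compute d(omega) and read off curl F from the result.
d(omega) = (-2*x + 6*y - 3*z) dy ∧ dz + (-3*x + 2*y) dz ∧ dx + (-2*x - 2*y) dx ∧ dy; curl F = (-2*x + 6*y - 3*z, -3*x + 2*y, -2*x - 2*y)

d omega = sum_{i<j} (∂f_j/∂x_i - ∂f_i/∂x_j) dx_i ∧ dx_j. Under the identification (dy ∧ dz, dz ∧ dx, dx ∧ dy) ↔ (e_x, e_y, e_z), the coefficients are exactly the components of curl F. Compute:
  ∂R/∂y - ∂Q/∂z = (-2*x + 6*y - 3*z) - (0) = -2*x + 6*y - 3*z
  ∂P/∂z - ∂R/∂x = (-3*x) - (-2*y) = -3*x + 2*y
  ∂Q/∂x - ∂P/∂y = (-2*x) - (2*y) = -2*x - 2*y.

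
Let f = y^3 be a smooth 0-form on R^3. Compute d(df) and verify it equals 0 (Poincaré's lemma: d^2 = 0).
d(df) = 0

Step 1: df = sum_i (∂f/∂x_i) dx_i = (0) dx + (3*y^2) dy + (0) dz.
Step 2: Apply d again. Using the 1-form formula, the coefficient of dx ∧ dy in d(df) is ∂^2 f/∂x ∂y - ∂^2 f/∂y ∂x = (0) - (0) = 0 (equality of mixed partials for smooth f).
Similarly for dx ∧ dz and dy ∧ dz — all coefficients vanish. So d(df) = 0.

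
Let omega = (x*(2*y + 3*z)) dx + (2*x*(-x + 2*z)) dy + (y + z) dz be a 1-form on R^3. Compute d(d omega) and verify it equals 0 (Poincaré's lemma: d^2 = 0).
d(d omega) = 0

Step 1: d omega = sum_{i<j} (∂f_j/∂x_i - ∂f_i/∂x_j) dx_i ∧ dx_j:
  coeff of dx ∧ dy: -6*x + 4*z
  coeff of dx ∧ dz: -3*x
  coeff of dy ∧ dz: 1 - 4*x
Step 2: Apply d again to each 2-form coefficient. The only possible 3-form in R^3 is dx ∧ dy ∧ dz, with coefficient
  ∂(coeff of dy∧dz)/∂x - ∂(coeff of dx∧dz)/∂y + ∂(coeff of dx∧dy)/∂z
  = ∂/∂x (1 - 4*x) - ∂/∂y (-3*x) + ∂/∂z (-6*x + 4*z).
Each of these terms simplifies to sums of mixed partials that cancel in pairs. The result is 0 (by equality of mixed partials for smooth functions — Schwarz / Clairaut).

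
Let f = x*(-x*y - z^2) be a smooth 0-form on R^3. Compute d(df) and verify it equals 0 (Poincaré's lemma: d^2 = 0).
d(df) = 0

Step 1: df = sum_i (∂f/∂x_i) dx_i = (-2*x*y - z^2) dx + (-x^2) dy + (-2*x*z) dz.
Step 2: Apply d again. Using the 1-form formula, the coefficient of dx ∧ dy in d(df) is ∂^2 f/∂x ∂y - ∂^2 f/∂y ∂x = (-2*x) - (-2*x) = 0 (equality of mixed partials for smooth f).
Similarly for dx ∧ dz and dy ∧ dz — all coefficients vanish. So d(df) = 0.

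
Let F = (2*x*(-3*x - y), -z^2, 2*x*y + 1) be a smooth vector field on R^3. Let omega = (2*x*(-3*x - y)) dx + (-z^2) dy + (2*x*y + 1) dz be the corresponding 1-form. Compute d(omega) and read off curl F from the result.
d(omega) = (2*x + 2*z) dy ∧ dz + (-2*y) dz ∧ dx + (2*x) dx ∧ dy; curl F = (2*x + 2*z, -2*y, 2*x)

d omega = sum_{i<j} (∂f_j/∂x_i - ∂f_i/∂x_j) dx_i ∧ dx_j. Under the identification (dy ∧ dz, dz ∧ dx, dx ∧ dy) ↔ (e_x, e_y, e_z), the coefficients are exactly the components of curl F. Compute:
  ∂R/∂y - ∂Q/∂z = (2*x) - (-2*z) = 2*x + 2*z
  ∂P/∂z - ∂R/∂x = (0) - (2*y) = -2*y
  ∂Q/∂x - ∂P/∂y = (0) - (-2*x) = 2*x.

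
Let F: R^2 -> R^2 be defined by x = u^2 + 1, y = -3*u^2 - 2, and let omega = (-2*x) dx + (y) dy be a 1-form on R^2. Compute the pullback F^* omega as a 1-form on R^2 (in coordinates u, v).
F^* omega = (14*u^3 + 8*u) du

Using F^*(f dg) = (f ∘ F) d(g ∘ F), substitute each coordinate x_i by F_i(u, v) in f_i, and replace dx_i by d F_i = (∂F_i/∂u) du + (∂F_i/∂v) dv.
  For the x component: f_1(F) = -2*u^2 - 2; d F_1 = (2*u) du + (0) dv
  For the y component: f_2(F) = -3*u^2 - 2; d F_2 = (-6*u) du + (0) dv
Combining and collecting du, dv coefficients:
  coeff of du: 14*u^3 + 8*u
  coeff of dv: 0
F^* omega = (14*u^3 + 8*u) du.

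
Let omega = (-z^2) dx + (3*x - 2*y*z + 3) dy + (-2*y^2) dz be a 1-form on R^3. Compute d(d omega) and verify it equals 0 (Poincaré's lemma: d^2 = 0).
d(d omega) = 0

Step 1: d omega = sum_{i<j} (∂f_j/∂x_i - ∂f_i/∂x_j) dx_i ∧ dx_j:
  coeff of dx ∧ dy: 3
  coeff of dx ∧ dz: 2*z
  coeff of dy ∧ dz: -2*y
Step 2: Apply d again to each 2-form coefficient. The only possible 3-form in R^3 is dx ∧ dy ∧ dz, with coefficient
  ∂(coeff of dy∧dz)/∂x - ∂(coeff of dx∧dz)/∂y + ∂(coeff of dx∧dy)/∂z
  = ∂/∂x (-2*y) - ∂/∂y (2*z) + ∂/∂z (3).
Each of these terms simplifies to sums of mixed partials that cancel in pairs. The result is 0 (by equality of mixed partials for smooth functions — Schwarz / Clairaut).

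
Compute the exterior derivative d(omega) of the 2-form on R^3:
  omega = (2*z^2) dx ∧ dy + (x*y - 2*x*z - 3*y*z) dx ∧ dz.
d(omega) = (-x + 7*z) dx ∧ dy ∧ dz

For a 2-form omega = sum_{i<j} g_{ij} dx_i ∧ dx_j, the exterior derivative is
  d(omega) = sum_{i<j} d(g_{ij}) ∧ dx_i ∧ dx_j = sum_{i<j, k} (∂g_{ij}/∂x_k) dx_k ∧ dx_i ∧ dx_j.
Expand each term, using dx_k ∧ dx_i ∧ dx_j = sgn(permutation) dx_{(a)} ∧ dx_{(b)} ∧ dx_{(c)} with (a < b < c) sorted:
  d(2*z^2) includes (∂/∂z)(2*z^2) dz = (4*z) dz, which multiplied by dx ∧ dy gives (4*z) dx ∧ dy ∧ dz
  d(x*y - 2*x*z - 3*y*z) includes (∂/∂y)(x*y - 2*x*z - 3*y*z) dy = (x - 3*z) dy, which multiplied by dx ∧ dz gives (-x + 3*z) dx ∧ dy ∧ dz
Collecting like 3-forms: d(omega) = (-x + 7*z) dx ∧ dy ∧ dz.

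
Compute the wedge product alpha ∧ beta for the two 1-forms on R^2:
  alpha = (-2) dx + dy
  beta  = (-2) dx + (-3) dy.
alpha ∧ beta = (8) dx ∧ dy

Distribute the wedge, using dx_i ∧ dx_j = -dx_j ∧ dx_i and dx_i ∧ dx_i = 0. For each pair (i, j) with i < j, the coefficient of dx_i ∧ dx_j in alpha ∧ beta is (alpha_i * beta_j - alpha_j * beta_i). Collecting: alpha ∧ beta = (8) dx ∧ dy.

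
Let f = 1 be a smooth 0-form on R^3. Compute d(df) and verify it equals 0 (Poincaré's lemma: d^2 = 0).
d(df) = 0

Step 1: df = sum_i (∂f/∂x_i) dx_i = (0) dx + (0) dy + (0) dz.
Step 2: Apply d again. Using the 1-form formula, the coefficient of dx ∧ dy in d(df) is ∂^2 f/∂x ∂y - ∂^2 f/∂y ∂x = (0) - (0) = 0 (equality of mixed partials for smooth f).
Similarly for dx ∧ dz and dy ∧ dz — all coefficients vanish. So d(df) = 0.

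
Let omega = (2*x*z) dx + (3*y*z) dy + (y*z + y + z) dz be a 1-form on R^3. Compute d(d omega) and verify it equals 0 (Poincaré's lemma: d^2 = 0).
d(d omega) = 0

Step 1: d omega = sum_{i<j} (∂f_j/∂x_i - ∂f_i/∂x_j) dx_i ∧ dx_j:
  coeff of dx ∧ dy: 0
  coeff of dx ∧ dz: -2*x
  coeff of dy ∧ dz: -3*y + z + 1
Step 2: Apply d again to each 2-form coefficient. The only possible 3-form in R^3 is dx ∧ dy ∧ dz, with coefficient
  ∂(coeff of dy∧dz)/∂x - ∂(coeff of dx∧dz)/∂y + ∂(coeff of dx∧dy)/∂z
  = ∂/∂x (-3*y + z + 1) - ∂/∂y (-2*x) + ∂/∂z (0).
Each of these terms simplifies to sums of mixed partials that cancel in pairs. The result is 0 (by equality of mixed partials for smooth functions — Schwarz / Clairaut).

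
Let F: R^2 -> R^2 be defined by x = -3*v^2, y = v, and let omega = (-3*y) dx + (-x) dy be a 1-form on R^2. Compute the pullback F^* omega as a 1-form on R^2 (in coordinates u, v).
F^* omega = (21*v^2) dv

Using F^*(f dg) = (f ∘ F) d(g ∘ F), substitute each coordinate x_i by F_i(u, v) in f_i, and replace dx_i by d F_i = (∂F_i/∂u) du + (∂F_i/∂v) dv.
  For the x component: f_1(F) = -3*v; d F_1 = (0) du + (-6*v) dv
  For the y component: f_2(F) = 3*v^2; d F_2 = (0) du + (1) dv
Combining and collecting du, dv coefficients:
  coeff of du: 0
  coeff of dv: 21*v^2
F^* omega = (21*v^2) dv.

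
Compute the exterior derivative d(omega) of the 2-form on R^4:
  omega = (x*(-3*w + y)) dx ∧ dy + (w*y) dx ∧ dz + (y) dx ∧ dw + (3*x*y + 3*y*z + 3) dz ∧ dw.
d(omega) = (-3*x - 1) dx ∧ dy ∧ dw + (-w) dx ∧ dy ∧ dz + (4*y) dx ∧ dz ∧ dw + (3*x + 3*z) dy ∧ dz ∧ dw

For a 2-form omega = sum_{i<j} g_{ij} dx_i ∧ dx_j, the exterior derivative is
  d(omega) = sum_{i<j} d(g_{ij}) ∧ dx_i ∧ dx_j = sum_{i<j, k} (∂g_{ij}/∂x_k) dx_k ∧ dx_i ∧ dx_j.
Expand each term, using dx_k ∧ dx_i ∧ dx_j = sgn(permutation) dx_{(a)} ∧ dx_{(b)} ∧ dx_{(c)} with (a < b < c) sorted:
  d(x*(-3*w + y)) includes (∂/∂w)(x*(-3*w + y)) dw = (-3*x) dw, which multiplied by dx ∧ dy gives (-3*x) dx ∧ dy ∧ dw
  d(w*y) includes (∂/∂y)(w*y) dy = (w) dy, which multiplied by dx ∧ dz gives (-w) dx ∧ dy ∧ dz
  d(w*y) includes (∂/∂w)(w*y) dw = (y) dw, which multiplied by dx ∧ dz gives (y) dx ∧ dz ∧ dw
  d(y) includes (∂/∂y)(y) dy = (1) dy, which multiplied by dx ∧ dw gives (-1) dx ∧ dy ∧ dw
  d(3*x*y + 3*y*z + 3) includes (∂/∂x)(3*x*y + 3*y*z + 3) dx = (3*y) dx, which multiplied by dz ∧ dw gives (3*y) dx ∧ dz ∧ dw
  d(3*x*y + 3*y*z + 3) includes (∂/∂y)(3*x*y + 3*y*z + 3) dy = (3*x + 3*z) dy, which multiplied by dz ∧ dw gives (3*x + 3*z) dy ∧ dz ∧ dw
Collecting like 3-forms: d(omega) = (-3*x - 1) dx ∧ dy ∧ dw + (-w) dx ∧ dy ∧ dz + (4*y) dx ∧ dz ∧ dw + (3*x + 3*z) dy ∧ dz ∧ dw.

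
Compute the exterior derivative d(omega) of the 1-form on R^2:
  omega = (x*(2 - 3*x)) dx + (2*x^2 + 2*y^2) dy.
d(omega) = (4*x) dx ∧ dy

For a 1-form omega = sum_i f_i dx_i, the exterior derivative is
  d(omega) = sum_{i < j} (∂f_j/∂x_i - ∂f_i/∂x_j) dx_i ∧ dx_j.
  coefficient of dx ∧ dy: ∂f_2/∂x - ∂f_1/∂y = ∂(2*x^2 + 2*y^2)/∂x - ∂(x*(2 - 3*x))/∂y = 4*x
Assembling: d(omega) = (4*x) dx ∧ dy.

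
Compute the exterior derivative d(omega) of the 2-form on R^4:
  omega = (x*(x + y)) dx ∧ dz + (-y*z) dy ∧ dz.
d(omega) = (-x) dx ∧ dy ∧ dz

For a 2-form omega = sum_{i<j} g_{ij} dx_i ∧ dx_j, the exterior derivative is
  d(omega) = sum_{i<j} d(g_{ij}) ∧ dx_i ∧ dx_j = sum_{i<j, k} (∂g_{ij}/∂x_k) dx_k ∧ dx_i ∧ dx_j.
Expand each term, using dx_k ∧ dx_i ∧ dx_j = sgn(permutation) dx_{(a)} ∧ dx_{(b)} ∧ dx_{(c)} with (a < b < c) sorted:
  d(x*(x + y)) includes (∂/∂y)(x*(x + y)) dy = (x) dy, which multiplied by dx ∧ dz gives (-x) dx ∧ dy ∧ dz
Collecting like 3-forms: d(omega) = (-x) dx ∧ dy ∧ dz.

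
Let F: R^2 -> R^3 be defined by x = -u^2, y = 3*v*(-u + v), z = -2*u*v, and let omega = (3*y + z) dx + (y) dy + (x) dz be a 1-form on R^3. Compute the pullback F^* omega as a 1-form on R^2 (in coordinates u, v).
F^* omega = (3*v*(8*u^2 - 3*u*v - 3*v^2)) du + (2*u^3 + 9*u^2*v - 27*u*v^2 + 18*v^3) dv

Using F^*(f dg) = (f ∘ F) d(g ∘ F), substitute each coordinate x_i by F_i(u, v) in f_i, and replace dx_i by d F_i = (∂F_i/∂u) du + (∂F_i/∂v) dv.
  For the x component: f_1(F) = v*(-11*u + 9*v); d F_1 = (-2*u) du + (0) dv
  For the y component: f_2(F) = 3*v*(-u + v); d F_2 = (-3*v) du + (-3*u + 6*v) dv
  For the z component: f_3(F) = -u^2; d F_3 = (-2*v) du + (-2*u) dv
Combining and collecting du, dv coefficients:
  coeff of du: 3*v*(8*u^2 - 3*u*v - 3*v^2)
  coeff of dv: 2*u^3 + 9*u^2*v - 27*u*v^2 + 18*v^3
F^* omega = (3*v*(8*u^2 - 3*u*v - 3*v^2)) du + (2*u^3 + 9*u^2*v - 27*u*v^2 + 18*v^3) dv.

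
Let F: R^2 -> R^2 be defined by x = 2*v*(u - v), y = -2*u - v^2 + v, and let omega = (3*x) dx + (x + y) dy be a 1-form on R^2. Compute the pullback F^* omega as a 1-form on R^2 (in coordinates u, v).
F^* omega = (12*u*v^2 - 4*u*v + 4*u - 12*v^3 + 6*v^2 - 2*v) du + (12*u^2*v - 40*u*v^2 + 6*u*v - 2*u + 30*v^3 - 5*v^2 + v) dv

Using F^*(f dg) = (f ∘ F) d(g ∘ F), substitute each coordinate x_i by F_i(u, v) in f_i, and replace dx_i by d F_i = (∂F_i/∂u) du + (∂F_i/∂v) dv.
  For the x component: f_1(F) = 6*v*(u - v); d F_1 = (2*v) du + (2*u - 4*v) dv
  For the y component: f_2(F) = 2*u*v - 2*u - 3*v^2 + v; d F_2 = (-2) du + (1 - 2*v) dv
Combining and collecting du, dv coefficients:
  coeff of du: 12*u*v^2 - 4*u*v + 4*u - 12*v^3 + 6*v^2 - 2*v
  coeff of dv: 12*u^2*v - 40*u*v^2 + 6*u*v - 2*u + 30*v^3 - 5*v^2 + v
F^* omega = (12*u*v^2 - 4*u*v + 4*u - 12*v^3 + 6*v^2 - 2*v) du + (12*u^2*v - 40*u*v^2 + 6*u*v - 2*u + 30*v^3 - 5*v^2 + v) dv.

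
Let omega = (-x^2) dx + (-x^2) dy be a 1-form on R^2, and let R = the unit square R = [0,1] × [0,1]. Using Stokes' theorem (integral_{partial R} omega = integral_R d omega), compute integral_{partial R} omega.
integral_(partial R) omega = -1

Stokes: integral_partial_R omega = integral_R d omega with d omega = (∂Q/∂x - ∂P/∂y) dx ∧ dy.
  ∂Q/∂x = -2*x
  ∂P/∂y = 0
  integrand = ∂Q/∂x - ∂P/∂y = -2*x.
Integrating over R: integral_0^1 integral_0^1 (-2*x) dx dy = -1.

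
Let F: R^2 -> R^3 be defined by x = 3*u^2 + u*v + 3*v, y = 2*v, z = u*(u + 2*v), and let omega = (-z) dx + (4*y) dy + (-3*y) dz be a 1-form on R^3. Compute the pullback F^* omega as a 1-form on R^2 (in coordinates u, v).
F^* omega = (-6*u^3 - 13*u^2*v - 2*u*v^2 - 12*u*v - 12*v^2) du + (-u^3 - 2*u^2*v - 3*u^2 - 18*u*v + 16*v) dv

Using F^*(f dg) = (f ∘ F) d(g ∘ F), substitute each coordinate x_i by F_i(u, v) in f_i, and replace dx_i by d F_i = (∂F_i/∂u) du + (∂F_i/∂v) dv.
  For the x component: f_1(F) = u*(-u - 2*v); d F_1 = (6*u + v) du + (u + 3) dv
  For the y component: f_2(F) = 8*v; d F_2 = (0) du + (2) dv
  For the z component: f_3(F) = -6*v; d F_3 = (2*u + 2*v) du + (2*u) dv
Combining and collecting du, dv coefficients:
  coeff of du: -6*u^3 - 13*u^2*v - 2*u*v^2 - 12*u*v - 12*v^2
  coeff of dv: -u^3 - 2*u^2*v - 3*u^2 - 18*u*v + 16*v
F^* omega = (-6*u^3 - 13*u^2*v - 2*u*v^2 - 12*u*v - 12*v^2) du + (-u^3 - 2*u^2*v - 3*u^2 - 18*u*v + 16*v) dv.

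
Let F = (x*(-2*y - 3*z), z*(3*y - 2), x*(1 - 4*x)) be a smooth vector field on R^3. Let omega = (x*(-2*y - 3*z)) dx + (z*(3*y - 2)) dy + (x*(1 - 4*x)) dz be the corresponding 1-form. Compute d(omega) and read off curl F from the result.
d(omega) = (2 - 3*y) dy ∧ dz + (5*x - 1) dz ∧ dx + (2*x) dx ∧ dy; curl F = (2 - 3*y, 5*x - 1, 2*x)

d omega = sum_{i<j} (∂f_j/∂x_i - ∂f_i/∂x_j) dx_i ∧ dx_j. Under the identification (dy ∧ dz, dz ∧ dx, dx ∧ dy) ↔ (e_x, e_y, e_z), the coefficients are exactly the components of curl F. Compute:
  ∂R/∂y - ∂Q/∂z = (0) - (3*y - 2) = 2 - 3*y
  ∂P/∂z - ∂R/∂x = (-3*x) - (1 - 8*x) = 5*x - 1
  ∂Q/∂x - ∂P/∂y = (0) - (-2*x) = 2*x.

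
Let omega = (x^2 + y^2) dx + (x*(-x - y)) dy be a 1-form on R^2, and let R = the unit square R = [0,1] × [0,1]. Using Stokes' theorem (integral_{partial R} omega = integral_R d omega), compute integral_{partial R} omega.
integral_(partial R) omega = -5/2

Stokes: integral_partial_R omega = integral_R d omega with d omega = (∂Q/∂x - ∂P/∂y) dx ∧ dy.
  ∂Q/∂x = -2*x - y
  ∂P/∂y = 2*y
  integrand = ∂Q/∂x - ∂P/∂y = -2*x - 3*y.
Integrating over R: integral_0^1 integral_0^1 (-2*x - 3*y) dx dy = -5/2.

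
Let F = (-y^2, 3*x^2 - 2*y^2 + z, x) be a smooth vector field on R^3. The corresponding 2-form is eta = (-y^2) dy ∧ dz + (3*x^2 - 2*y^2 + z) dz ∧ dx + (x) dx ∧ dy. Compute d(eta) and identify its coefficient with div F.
d(eta) = (-4*y) dx ∧ dy ∧ dz; div F = -4*y

For a 2-form in R^3 of the form above, applying d gives a 3-form with coefficient ∂P/∂x + ∂Q/∂y + ∂R/∂z:
  ∂P/∂x = 0
  ∂Q/∂y = -4*y
  ∂R/∂z = 0
Sum = -4*y, which is exactly div F.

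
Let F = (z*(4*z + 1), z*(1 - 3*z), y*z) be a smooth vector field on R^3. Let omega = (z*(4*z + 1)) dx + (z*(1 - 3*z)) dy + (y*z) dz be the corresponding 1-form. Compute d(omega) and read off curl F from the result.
d(omega) = (7*z - 1) dy ∧ dz + (8*z + 1) dz ∧ dx + (0) dx ∧ dy; curl F = (7*z - 1, 8*z + 1, 0)

d omega = sum_{i<j} (∂f_j/∂x_i - ∂f_i/∂x_j) dx_i ∧ dx_j. Under the identification (dy ∧ dz, dz ∧ dx, dx ∧ dy) ↔ (e_x, e_y, e_z), the coefficients are exactly the components of curl F. Compute:
  ∂R/∂y - ∂Q/∂z = (z) - (1 - 6*z) = 7*z - 1
  ∂P/∂z - ∂R/∂x = (8*z + 1) - (0) = 8*z + 1
  ∂Q/∂x - ∂P/∂y = (0) - (0) = 0.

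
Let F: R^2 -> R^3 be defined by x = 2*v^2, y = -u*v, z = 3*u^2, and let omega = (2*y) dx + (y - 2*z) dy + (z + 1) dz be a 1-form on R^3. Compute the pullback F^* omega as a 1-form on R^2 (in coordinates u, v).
F^* omega = (u*(18*u^2 + 6*u*v + v^2 + 6)) du + (u*(6*u^2 + u*v - 8*v^2)) dv

Using F^*(f dg) = (f ∘ F) d(g ∘ F), substitute each coordinate x_i by F_i(u, v) in f_i, and replace dx_i by d F_i = (∂F_i/∂u) du + (∂F_i/∂v) dv.
  For the x component: f_1(F) = -2*u*v; d F_1 = (0) du + (4*v) dv
  For the y component: f_2(F) = u*(-6*u - v); d F_2 = (-v) du + (-u) dv
  For the z component: f_3(F) = 3*u^2 + 1; d F_3 = (6*u) du + (0) dv
Combining and collecting du, dv coefficients:
  coeff of du: u*(18*u^2 + 6*u*v + v^2 + 6)
  coeff of dv: u*(6*u^2 + u*v - 8*v^2)
F^* omega = (u*(18*u^2 + 6*u*v + v^2 + 6)) du + (u*(6*u^2 + u*v - 8*v^2)) dv.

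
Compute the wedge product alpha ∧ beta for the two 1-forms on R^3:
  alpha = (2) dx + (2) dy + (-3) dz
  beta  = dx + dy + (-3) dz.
alpha ∧ beta = (-3) dx ∧ dz + (-3) dy ∧ dz

Distribute the wedge, using dx_i ∧ dx_j = -dx_j ∧ dx_i and dx_i ∧ dx_i = 0. For each pair (i, j) with i < j, the coefficient of dx_i ∧ dx_j in alpha ∧ beta is (alpha_i * beta_j - alpha_j * beta_i). Collecting: alpha ∧ beta = (-3) dx ∧ dz + (-3) dy ∧ dz.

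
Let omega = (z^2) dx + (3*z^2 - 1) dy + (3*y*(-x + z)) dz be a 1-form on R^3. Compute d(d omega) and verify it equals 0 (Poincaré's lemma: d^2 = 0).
d(d omega) = 0

Step 1: d omega = sum_{i<j} (∂f_j/∂x_i - ∂f_i/∂x_j) dx_i ∧ dx_j:
  coeff of dx ∧ dy: 0
  coeff of dx ∧ dz: -3*y - 2*z
  coeff of dy ∧ dz: -3*x - 3*z
Step 2: Apply d again to each 2-form coefficient. The only possible 3-form in R^3 is dx ∧ dy ∧ dz, with coefficient
  ∂(coeff of dy∧dz)/∂x - ∂(coeff of dx∧dz)/∂y + ∂(coeff of dx∧dy)/∂z
  = ∂/∂x (-3*x - 3*z) - ∂/∂y (-3*y - 2*z) + ∂/∂z (0).
Each of these terms simplifies to sums of mixed partials that cancel in pairs. The result is 0 (by equality of mixed partials for smooth functions — Schwarz / Clairaut).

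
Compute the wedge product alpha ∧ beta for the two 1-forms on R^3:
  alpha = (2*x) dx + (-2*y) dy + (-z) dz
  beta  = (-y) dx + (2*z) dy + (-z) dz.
alpha ∧ beta = (4*x*z - 2*y^2) dx ∧ dy + (-z*(2*x + y)) dx ∧ dz + (2*z*(y + z)) dy ∧ dz

Distribute the wedge, using dx_i ∧ dx_j = -dx_j ∧ dx_i and dx_i ∧ dx_i = 0. For each pair (i, j) with i < j, the coefficient of dx_i ∧ dx_j in alpha ∧ beta is (alpha_i * beta_j - alpha_j * beta_i). Collecting: alpha ∧ beta = (4*x*z - 2*y^2) dx ∧ dy + (-z*(2*x + y)) dx ∧ dz + (2*z*(y + z)) dy ∧ dz.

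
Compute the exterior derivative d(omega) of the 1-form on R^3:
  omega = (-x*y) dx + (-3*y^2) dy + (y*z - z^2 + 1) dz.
d(omega) = (x) dx ∧ dy + (z) dy ∧ dz

For a 1-form omega = sum_i f_i dx_i, the exterior derivative is
  d(omega) = sum_{i < j} (∂f_j/∂x_i - ∂f_i/∂x_j) dx_i ∧ dx_j.
  coefficient of dx ∧ dy: ∂f_2/∂x - ∂f_1/∂y = ∂(-3*y^2)/∂x - ∂(-x*y)/∂y = x
  coefficient of dy ∧ dz: ∂f_3/∂y - ∂f_2/∂z = ∂(y*z - z^2 + 1)/∂y - ∂(-3*y^2)/∂z = z
Assembling: d(omega) = (x) dx ∧ dy + (z) dy ∧ dz.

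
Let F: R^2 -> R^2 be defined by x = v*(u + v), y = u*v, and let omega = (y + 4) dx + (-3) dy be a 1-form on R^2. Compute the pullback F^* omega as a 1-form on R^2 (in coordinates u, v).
F^* omega = (v*(u*v + 1)) du + (u^2*v + 2*u*v^2 + u + 8*v) dv

Using F^*(f dg) = (f ∘ F) d(g ∘ F), substitute each coordinate x_i by F_i(u, v) in f_i, and replace dx_i by d F_i = (∂F_i/∂u) du + (∂F_i/∂v) dv.
  For the x component: f_1(F) = u*v + 4; d F_1 = (v) du + (u + 2*v) dv
  For the y component: f_2(F) = -3; d F_2 = (v) du + (u) dv
Combining and collecting du, dv coefficients:
  coeff of du: v*(u*v + 1)
  coeff of dv: u^2*v + 2*u*v^2 + u + 8*v
F^* omega = (v*(u*v + 1)) du + (u^2*v + 2*u*v^2 + u + 8*v) dv.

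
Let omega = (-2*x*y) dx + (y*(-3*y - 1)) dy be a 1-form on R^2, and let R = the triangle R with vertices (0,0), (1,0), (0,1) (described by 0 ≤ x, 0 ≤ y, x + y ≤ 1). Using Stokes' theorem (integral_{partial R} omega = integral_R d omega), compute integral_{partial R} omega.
integral_(partial R) omega = 1/3

Stokes: integral_partial_R omega = integral_R d omega with d omega = (∂Q/∂x - ∂P/∂y) dx ∧ dy.
  ∂Q/∂x = 0
  ∂P/∂y = -2*x
  integrand = ∂Q/∂x - ∂P/∂y = 2*x.
Integrating over R: integral_0^1 integral_0^{1-x} (2*x) dy dx = 1/3.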